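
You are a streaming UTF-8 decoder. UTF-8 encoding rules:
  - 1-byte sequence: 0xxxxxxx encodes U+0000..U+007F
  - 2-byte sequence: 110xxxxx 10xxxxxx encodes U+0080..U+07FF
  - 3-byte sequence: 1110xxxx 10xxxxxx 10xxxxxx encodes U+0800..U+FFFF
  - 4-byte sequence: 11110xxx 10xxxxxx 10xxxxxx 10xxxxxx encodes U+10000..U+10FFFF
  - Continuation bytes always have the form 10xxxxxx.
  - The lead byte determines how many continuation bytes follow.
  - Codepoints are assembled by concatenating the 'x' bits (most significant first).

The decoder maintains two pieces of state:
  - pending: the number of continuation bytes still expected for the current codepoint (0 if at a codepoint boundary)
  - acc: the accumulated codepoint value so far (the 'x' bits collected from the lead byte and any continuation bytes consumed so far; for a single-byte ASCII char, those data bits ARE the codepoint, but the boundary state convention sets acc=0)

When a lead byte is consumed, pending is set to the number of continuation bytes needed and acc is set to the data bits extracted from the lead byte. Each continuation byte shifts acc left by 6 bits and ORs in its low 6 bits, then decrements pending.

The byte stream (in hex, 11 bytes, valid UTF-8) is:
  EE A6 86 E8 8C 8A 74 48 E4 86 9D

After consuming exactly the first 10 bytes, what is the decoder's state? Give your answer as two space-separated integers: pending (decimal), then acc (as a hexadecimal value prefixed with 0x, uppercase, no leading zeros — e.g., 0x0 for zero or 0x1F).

Byte[0]=EE: 3-byte lead. pending=2, acc=0xE
Byte[1]=A6: continuation. acc=(acc<<6)|0x26=0x3A6, pending=1
Byte[2]=86: continuation. acc=(acc<<6)|0x06=0xE986, pending=0
Byte[3]=E8: 3-byte lead. pending=2, acc=0x8
Byte[4]=8C: continuation. acc=(acc<<6)|0x0C=0x20C, pending=1
Byte[5]=8A: continuation. acc=(acc<<6)|0x0A=0x830A, pending=0
Byte[6]=74: 1-byte. pending=0, acc=0x0
Byte[7]=48: 1-byte. pending=0, acc=0x0
Byte[8]=E4: 3-byte lead. pending=2, acc=0x4
Byte[9]=86: continuation. acc=(acc<<6)|0x06=0x106, pending=1

Answer: 1 0x106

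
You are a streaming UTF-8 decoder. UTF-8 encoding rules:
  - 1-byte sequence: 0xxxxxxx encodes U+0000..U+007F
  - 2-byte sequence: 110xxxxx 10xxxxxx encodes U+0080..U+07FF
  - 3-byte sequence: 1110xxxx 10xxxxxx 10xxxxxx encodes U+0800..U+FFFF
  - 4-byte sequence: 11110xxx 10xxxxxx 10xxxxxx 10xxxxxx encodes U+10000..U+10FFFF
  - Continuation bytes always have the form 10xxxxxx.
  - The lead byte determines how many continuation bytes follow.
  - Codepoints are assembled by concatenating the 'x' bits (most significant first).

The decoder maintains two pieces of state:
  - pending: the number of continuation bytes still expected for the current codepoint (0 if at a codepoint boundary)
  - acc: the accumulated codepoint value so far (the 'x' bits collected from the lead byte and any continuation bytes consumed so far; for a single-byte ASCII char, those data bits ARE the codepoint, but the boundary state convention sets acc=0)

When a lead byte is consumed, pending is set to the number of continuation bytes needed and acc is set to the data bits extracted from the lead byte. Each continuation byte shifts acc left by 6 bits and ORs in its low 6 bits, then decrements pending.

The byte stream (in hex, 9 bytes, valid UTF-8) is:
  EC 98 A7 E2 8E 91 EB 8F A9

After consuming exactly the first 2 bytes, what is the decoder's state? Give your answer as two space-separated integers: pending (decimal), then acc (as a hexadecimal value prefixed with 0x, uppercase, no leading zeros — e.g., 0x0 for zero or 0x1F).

Answer: 1 0x318

Derivation:
Byte[0]=EC: 3-byte lead. pending=2, acc=0xC
Byte[1]=98: continuation. acc=(acc<<6)|0x18=0x318, pending=1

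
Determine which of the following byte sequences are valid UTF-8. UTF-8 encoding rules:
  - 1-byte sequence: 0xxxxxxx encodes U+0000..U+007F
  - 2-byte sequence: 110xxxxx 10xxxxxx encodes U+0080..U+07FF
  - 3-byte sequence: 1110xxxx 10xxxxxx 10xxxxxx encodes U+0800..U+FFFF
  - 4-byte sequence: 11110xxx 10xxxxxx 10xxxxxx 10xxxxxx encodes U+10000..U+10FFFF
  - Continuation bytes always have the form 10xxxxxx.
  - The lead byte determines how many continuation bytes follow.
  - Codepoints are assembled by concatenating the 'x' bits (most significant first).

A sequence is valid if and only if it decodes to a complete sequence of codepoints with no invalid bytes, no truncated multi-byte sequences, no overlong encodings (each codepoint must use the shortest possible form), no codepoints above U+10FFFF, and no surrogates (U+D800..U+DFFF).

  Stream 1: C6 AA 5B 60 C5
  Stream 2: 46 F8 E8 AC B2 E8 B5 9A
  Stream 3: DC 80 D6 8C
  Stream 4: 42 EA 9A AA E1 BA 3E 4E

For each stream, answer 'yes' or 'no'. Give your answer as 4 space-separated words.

Stream 1: error at byte offset 5. INVALID
Stream 2: error at byte offset 1. INVALID
Stream 3: decodes cleanly. VALID
Stream 4: error at byte offset 6. INVALID

Answer: no no yes no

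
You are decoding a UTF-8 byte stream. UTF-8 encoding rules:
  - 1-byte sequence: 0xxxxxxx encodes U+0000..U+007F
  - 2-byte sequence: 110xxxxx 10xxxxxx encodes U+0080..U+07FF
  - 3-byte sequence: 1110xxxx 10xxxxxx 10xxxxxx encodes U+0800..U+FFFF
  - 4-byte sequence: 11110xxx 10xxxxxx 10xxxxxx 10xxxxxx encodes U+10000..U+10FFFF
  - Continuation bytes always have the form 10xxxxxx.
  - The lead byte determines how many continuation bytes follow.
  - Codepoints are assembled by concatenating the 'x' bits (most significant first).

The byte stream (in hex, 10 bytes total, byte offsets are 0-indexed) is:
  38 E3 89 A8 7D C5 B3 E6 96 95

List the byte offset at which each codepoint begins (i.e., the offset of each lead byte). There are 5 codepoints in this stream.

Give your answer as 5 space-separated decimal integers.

Answer: 0 1 4 5 7

Derivation:
Byte[0]=38: 1-byte ASCII. cp=U+0038
Byte[1]=E3: 3-byte lead, need 2 cont bytes. acc=0x3
Byte[2]=89: continuation. acc=(acc<<6)|0x09=0xC9
Byte[3]=A8: continuation. acc=(acc<<6)|0x28=0x3268
Completed: cp=U+3268 (starts at byte 1)
Byte[4]=7D: 1-byte ASCII. cp=U+007D
Byte[5]=C5: 2-byte lead, need 1 cont bytes. acc=0x5
Byte[6]=B3: continuation. acc=(acc<<6)|0x33=0x173
Completed: cp=U+0173 (starts at byte 5)
Byte[7]=E6: 3-byte lead, need 2 cont bytes. acc=0x6
Byte[8]=96: continuation. acc=(acc<<6)|0x16=0x196
Byte[9]=95: continuation. acc=(acc<<6)|0x15=0x6595
Completed: cp=U+6595 (starts at byte 7)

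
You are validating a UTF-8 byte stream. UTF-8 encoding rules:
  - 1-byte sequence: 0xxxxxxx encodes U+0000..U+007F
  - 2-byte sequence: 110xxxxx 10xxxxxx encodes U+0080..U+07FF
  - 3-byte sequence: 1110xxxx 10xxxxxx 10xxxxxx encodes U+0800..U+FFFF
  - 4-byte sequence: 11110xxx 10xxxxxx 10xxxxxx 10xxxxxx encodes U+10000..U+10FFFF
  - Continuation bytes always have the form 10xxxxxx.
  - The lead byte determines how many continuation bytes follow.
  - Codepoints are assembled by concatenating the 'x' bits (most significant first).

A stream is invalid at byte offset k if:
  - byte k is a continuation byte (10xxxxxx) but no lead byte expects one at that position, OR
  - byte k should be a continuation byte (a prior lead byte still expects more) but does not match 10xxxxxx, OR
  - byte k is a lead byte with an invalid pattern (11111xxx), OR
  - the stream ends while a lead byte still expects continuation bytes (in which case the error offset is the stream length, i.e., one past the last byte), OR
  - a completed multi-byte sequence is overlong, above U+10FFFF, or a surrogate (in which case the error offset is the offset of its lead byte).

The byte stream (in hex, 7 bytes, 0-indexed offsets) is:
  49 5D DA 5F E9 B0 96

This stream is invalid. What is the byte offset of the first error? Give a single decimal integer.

Answer: 3

Derivation:
Byte[0]=49: 1-byte ASCII. cp=U+0049
Byte[1]=5D: 1-byte ASCII. cp=U+005D
Byte[2]=DA: 2-byte lead, need 1 cont bytes. acc=0x1A
Byte[3]=5F: expected 10xxxxxx continuation. INVALID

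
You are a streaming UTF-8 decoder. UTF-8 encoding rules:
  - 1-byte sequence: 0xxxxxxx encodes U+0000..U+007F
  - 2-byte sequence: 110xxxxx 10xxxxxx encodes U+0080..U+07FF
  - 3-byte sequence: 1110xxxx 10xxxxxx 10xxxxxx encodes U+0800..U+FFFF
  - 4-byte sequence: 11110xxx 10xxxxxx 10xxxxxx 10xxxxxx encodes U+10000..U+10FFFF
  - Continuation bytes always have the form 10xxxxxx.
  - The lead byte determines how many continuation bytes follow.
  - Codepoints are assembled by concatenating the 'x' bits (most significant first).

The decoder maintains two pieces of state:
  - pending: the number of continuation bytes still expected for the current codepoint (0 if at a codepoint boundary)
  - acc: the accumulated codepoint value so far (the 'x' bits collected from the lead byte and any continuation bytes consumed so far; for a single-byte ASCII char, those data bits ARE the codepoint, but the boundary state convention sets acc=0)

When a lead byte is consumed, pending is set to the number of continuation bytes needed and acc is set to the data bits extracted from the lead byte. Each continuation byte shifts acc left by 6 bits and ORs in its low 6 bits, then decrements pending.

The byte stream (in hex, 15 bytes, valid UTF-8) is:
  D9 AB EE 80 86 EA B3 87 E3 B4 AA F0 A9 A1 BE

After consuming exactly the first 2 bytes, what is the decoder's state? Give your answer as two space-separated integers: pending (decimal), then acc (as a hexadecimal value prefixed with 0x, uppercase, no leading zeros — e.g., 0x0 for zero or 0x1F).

Answer: 0 0x66B

Derivation:
Byte[0]=D9: 2-byte lead. pending=1, acc=0x19
Byte[1]=AB: continuation. acc=(acc<<6)|0x2B=0x66B, pending=0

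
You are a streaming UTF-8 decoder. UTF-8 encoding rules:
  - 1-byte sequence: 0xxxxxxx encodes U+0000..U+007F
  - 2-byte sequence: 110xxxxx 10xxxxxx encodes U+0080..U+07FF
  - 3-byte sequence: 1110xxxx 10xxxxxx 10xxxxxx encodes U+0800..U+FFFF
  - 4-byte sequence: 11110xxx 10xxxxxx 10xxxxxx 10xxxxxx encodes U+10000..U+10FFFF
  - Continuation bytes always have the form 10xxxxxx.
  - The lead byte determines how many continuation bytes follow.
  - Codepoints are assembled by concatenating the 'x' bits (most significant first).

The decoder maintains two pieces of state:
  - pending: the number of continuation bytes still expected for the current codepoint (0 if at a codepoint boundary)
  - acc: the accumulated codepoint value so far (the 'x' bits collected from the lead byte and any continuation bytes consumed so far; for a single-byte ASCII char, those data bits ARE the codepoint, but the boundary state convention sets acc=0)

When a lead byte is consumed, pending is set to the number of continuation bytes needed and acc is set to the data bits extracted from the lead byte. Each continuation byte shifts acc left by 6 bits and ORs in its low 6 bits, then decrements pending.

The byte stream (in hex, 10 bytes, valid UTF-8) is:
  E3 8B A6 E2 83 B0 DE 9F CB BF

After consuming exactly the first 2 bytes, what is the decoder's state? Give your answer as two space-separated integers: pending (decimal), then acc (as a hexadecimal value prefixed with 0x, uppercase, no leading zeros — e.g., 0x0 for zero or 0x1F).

Answer: 1 0xCB

Derivation:
Byte[0]=E3: 3-byte lead. pending=2, acc=0x3
Byte[1]=8B: continuation. acc=(acc<<6)|0x0B=0xCB, pending=1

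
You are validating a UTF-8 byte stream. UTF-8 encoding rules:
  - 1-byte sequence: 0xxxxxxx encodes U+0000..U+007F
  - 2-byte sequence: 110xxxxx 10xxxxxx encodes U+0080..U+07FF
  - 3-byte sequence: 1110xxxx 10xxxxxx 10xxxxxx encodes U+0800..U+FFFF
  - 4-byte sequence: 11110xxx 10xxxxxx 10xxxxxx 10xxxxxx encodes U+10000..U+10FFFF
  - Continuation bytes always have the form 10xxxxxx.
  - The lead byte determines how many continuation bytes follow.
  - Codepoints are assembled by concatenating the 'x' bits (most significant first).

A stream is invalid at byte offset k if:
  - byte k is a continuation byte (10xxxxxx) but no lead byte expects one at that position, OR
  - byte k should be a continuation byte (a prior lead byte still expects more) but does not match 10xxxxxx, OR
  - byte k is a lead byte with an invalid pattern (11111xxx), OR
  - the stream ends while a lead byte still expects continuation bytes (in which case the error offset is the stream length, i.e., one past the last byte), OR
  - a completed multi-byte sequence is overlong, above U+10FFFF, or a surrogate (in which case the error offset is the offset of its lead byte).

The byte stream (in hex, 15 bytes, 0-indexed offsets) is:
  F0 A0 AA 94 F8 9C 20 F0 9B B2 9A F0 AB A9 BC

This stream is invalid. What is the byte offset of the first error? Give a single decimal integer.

Byte[0]=F0: 4-byte lead, need 3 cont bytes. acc=0x0
Byte[1]=A0: continuation. acc=(acc<<6)|0x20=0x20
Byte[2]=AA: continuation. acc=(acc<<6)|0x2A=0x82A
Byte[3]=94: continuation. acc=(acc<<6)|0x14=0x20A94
Completed: cp=U+20A94 (starts at byte 0)
Byte[4]=F8: INVALID lead byte (not 0xxx/110x/1110/11110)

Answer: 4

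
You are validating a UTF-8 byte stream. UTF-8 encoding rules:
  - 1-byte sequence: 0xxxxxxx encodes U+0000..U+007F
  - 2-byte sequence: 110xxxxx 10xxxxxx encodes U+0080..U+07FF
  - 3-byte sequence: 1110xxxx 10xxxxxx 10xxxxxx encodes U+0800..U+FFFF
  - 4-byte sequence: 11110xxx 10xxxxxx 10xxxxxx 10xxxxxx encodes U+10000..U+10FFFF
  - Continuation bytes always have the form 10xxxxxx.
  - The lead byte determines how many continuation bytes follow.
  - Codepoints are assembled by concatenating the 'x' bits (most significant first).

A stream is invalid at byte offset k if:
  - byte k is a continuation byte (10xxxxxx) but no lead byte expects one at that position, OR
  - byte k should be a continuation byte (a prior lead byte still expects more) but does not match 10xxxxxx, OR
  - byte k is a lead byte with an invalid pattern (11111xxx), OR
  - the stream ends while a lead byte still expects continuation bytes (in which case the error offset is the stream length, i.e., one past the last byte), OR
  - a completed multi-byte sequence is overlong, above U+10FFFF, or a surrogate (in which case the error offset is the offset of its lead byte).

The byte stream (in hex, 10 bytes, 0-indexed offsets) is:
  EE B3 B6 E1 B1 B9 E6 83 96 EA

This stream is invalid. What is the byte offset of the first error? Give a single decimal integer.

Byte[0]=EE: 3-byte lead, need 2 cont bytes. acc=0xE
Byte[1]=B3: continuation. acc=(acc<<6)|0x33=0x3B3
Byte[2]=B6: continuation. acc=(acc<<6)|0x36=0xECF6
Completed: cp=U+ECF6 (starts at byte 0)
Byte[3]=E1: 3-byte lead, need 2 cont bytes. acc=0x1
Byte[4]=B1: continuation. acc=(acc<<6)|0x31=0x71
Byte[5]=B9: continuation. acc=(acc<<6)|0x39=0x1C79
Completed: cp=U+1C79 (starts at byte 3)
Byte[6]=E6: 3-byte lead, need 2 cont bytes. acc=0x6
Byte[7]=83: continuation. acc=(acc<<6)|0x03=0x183
Byte[8]=96: continuation. acc=(acc<<6)|0x16=0x60D6
Completed: cp=U+60D6 (starts at byte 6)
Byte[9]=EA: 3-byte lead, need 2 cont bytes. acc=0xA
Byte[10]: stream ended, expected continuation. INVALID

Answer: 10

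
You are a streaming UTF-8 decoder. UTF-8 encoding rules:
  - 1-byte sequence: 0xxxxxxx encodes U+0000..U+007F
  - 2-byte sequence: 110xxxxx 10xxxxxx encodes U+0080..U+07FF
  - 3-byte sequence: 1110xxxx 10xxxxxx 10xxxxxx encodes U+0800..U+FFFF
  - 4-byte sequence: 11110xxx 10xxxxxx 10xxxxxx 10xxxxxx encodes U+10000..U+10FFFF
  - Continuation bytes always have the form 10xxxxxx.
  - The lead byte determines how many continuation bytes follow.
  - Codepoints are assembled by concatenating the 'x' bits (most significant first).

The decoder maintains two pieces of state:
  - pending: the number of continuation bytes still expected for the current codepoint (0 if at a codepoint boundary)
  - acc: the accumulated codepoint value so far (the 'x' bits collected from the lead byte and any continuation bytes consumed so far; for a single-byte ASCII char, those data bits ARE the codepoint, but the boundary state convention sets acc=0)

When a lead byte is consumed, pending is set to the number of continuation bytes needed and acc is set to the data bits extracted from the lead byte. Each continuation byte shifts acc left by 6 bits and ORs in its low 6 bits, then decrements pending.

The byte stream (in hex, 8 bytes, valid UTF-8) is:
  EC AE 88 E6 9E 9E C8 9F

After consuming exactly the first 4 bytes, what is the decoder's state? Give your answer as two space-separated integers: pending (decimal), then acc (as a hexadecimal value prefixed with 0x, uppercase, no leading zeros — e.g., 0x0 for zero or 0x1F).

Answer: 2 0x6

Derivation:
Byte[0]=EC: 3-byte lead. pending=2, acc=0xC
Byte[1]=AE: continuation. acc=(acc<<6)|0x2E=0x32E, pending=1
Byte[2]=88: continuation. acc=(acc<<6)|0x08=0xCB88, pending=0
Byte[3]=E6: 3-byte lead. pending=2, acc=0x6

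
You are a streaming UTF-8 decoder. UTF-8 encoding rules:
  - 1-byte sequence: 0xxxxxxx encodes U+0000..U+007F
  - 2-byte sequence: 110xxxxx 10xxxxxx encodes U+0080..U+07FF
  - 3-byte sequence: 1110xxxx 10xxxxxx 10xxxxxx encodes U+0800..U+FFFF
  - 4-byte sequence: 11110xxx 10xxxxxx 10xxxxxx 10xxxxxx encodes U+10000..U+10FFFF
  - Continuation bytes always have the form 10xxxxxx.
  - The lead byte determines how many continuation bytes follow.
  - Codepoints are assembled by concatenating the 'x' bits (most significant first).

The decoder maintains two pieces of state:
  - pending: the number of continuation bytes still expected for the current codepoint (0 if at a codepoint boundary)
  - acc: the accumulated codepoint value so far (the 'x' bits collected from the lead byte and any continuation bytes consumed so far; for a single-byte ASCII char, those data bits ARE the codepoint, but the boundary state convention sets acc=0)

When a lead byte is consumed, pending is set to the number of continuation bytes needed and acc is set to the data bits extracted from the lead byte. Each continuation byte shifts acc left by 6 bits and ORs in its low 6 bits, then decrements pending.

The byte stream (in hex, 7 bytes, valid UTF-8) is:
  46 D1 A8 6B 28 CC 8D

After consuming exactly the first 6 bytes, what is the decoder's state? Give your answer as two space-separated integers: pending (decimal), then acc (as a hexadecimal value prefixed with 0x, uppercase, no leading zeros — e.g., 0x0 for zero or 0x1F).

Answer: 1 0xC

Derivation:
Byte[0]=46: 1-byte. pending=0, acc=0x0
Byte[1]=D1: 2-byte lead. pending=1, acc=0x11
Byte[2]=A8: continuation. acc=(acc<<6)|0x28=0x468, pending=0
Byte[3]=6B: 1-byte. pending=0, acc=0x0
Byte[4]=28: 1-byte. pending=0, acc=0x0
Byte[5]=CC: 2-byte lead. pending=1, acc=0xC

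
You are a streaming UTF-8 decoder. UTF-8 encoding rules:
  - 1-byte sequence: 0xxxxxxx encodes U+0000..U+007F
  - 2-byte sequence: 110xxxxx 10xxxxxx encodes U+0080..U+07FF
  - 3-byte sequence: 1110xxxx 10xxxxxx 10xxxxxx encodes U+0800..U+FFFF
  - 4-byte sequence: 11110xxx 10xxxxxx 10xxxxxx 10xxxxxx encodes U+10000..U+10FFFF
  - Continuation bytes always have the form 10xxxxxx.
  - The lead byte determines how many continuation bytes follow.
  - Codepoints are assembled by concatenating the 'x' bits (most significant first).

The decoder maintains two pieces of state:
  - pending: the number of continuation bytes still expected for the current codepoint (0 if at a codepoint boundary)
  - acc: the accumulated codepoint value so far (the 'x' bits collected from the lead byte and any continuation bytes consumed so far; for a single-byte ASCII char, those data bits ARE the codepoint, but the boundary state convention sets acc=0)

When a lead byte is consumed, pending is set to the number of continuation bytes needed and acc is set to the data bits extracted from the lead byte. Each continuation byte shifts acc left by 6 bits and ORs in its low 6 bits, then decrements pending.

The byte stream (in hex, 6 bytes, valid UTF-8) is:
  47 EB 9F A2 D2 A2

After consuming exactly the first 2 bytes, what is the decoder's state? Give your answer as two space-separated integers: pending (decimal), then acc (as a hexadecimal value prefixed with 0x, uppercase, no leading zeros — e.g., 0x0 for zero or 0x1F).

Byte[0]=47: 1-byte. pending=0, acc=0x0
Byte[1]=EB: 3-byte lead. pending=2, acc=0xB

Answer: 2 0xB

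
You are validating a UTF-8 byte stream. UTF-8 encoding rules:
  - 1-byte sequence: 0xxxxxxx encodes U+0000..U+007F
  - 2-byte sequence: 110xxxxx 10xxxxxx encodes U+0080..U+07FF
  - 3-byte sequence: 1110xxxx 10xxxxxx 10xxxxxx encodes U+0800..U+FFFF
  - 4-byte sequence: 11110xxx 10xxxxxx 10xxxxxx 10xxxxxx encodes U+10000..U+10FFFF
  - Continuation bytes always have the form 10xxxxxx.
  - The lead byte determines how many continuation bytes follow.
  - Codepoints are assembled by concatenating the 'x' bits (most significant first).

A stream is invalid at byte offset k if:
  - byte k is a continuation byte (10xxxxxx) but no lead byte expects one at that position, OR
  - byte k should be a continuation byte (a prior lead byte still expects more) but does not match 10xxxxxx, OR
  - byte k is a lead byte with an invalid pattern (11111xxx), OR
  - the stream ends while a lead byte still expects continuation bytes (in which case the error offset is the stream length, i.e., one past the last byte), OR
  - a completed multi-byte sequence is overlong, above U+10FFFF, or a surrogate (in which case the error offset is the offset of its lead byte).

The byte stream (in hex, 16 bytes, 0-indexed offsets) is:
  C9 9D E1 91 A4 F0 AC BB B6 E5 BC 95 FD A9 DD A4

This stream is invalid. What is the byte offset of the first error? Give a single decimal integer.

Byte[0]=C9: 2-byte lead, need 1 cont bytes. acc=0x9
Byte[1]=9D: continuation. acc=(acc<<6)|0x1D=0x25D
Completed: cp=U+025D (starts at byte 0)
Byte[2]=E1: 3-byte lead, need 2 cont bytes. acc=0x1
Byte[3]=91: continuation. acc=(acc<<6)|0x11=0x51
Byte[4]=A4: continuation. acc=(acc<<6)|0x24=0x1464
Completed: cp=U+1464 (starts at byte 2)
Byte[5]=F0: 4-byte lead, need 3 cont bytes. acc=0x0
Byte[6]=AC: continuation. acc=(acc<<6)|0x2C=0x2C
Byte[7]=BB: continuation. acc=(acc<<6)|0x3B=0xB3B
Byte[8]=B6: continuation. acc=(acc<<6)|0x36=0x2CEF6
Completed: cp=U+2CEF6 (starts at byte 5)
Byte[9]=E5: 3-byte lead, need 2 cont bytes. acc=0x5
Byte[10]=BC: continuation. acc=(acc<<6)|0x3C=0x17C
Byte[11]=95: continuation. acc=(acc<<6)|0x15=0x5F15
Completed: cp=U+5F15 (starts at byte 9)
Byte[12]=FD: INVALID lead byte (not 0xxx/110x/1110/11110)

Answer: 12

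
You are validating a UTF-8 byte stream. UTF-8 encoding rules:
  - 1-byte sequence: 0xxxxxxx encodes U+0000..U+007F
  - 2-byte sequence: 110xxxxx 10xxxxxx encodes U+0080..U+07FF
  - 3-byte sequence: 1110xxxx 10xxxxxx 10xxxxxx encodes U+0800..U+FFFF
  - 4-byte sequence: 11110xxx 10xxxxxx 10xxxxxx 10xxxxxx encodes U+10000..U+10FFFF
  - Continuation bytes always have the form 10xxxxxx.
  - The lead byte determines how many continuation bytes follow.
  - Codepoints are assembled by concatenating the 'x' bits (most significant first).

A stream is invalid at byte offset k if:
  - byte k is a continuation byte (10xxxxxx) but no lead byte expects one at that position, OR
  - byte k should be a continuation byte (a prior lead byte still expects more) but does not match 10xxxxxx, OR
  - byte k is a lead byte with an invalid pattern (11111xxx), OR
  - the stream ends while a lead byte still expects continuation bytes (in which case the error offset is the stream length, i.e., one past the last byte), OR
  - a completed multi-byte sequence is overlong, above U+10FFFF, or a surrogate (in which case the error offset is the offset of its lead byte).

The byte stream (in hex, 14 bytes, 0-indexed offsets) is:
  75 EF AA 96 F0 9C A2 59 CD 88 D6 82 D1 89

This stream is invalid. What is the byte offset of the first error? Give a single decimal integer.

Answer: 7

Derivation:
Byte[0]=75: 1-byte ASCII. cp=U+0075
Byte[1]=EF: 3-byte lead, need 2 cont bytes. acc=0xF
Byte[2]=AA: continuation. acc=(acc<<6)|0x2A=0x3EA
Byte[3]=96: continuation. acc=(acc<<6)|0x16=0xFA96
Completed: cp=U+FA96 (starts at byte 1)
Byte[4]=F0: 4-byte lead, need 3 cont bytes. acc=0x0
Byte[5]=9C: continuation. acc=(acc<<6)|0x1C=0x1C
Byte[6]=A2: continuation. acc=(acc<<6)|0x22=0x722
Byte[7]=59: expected 10xxxxxx continuation. INVALID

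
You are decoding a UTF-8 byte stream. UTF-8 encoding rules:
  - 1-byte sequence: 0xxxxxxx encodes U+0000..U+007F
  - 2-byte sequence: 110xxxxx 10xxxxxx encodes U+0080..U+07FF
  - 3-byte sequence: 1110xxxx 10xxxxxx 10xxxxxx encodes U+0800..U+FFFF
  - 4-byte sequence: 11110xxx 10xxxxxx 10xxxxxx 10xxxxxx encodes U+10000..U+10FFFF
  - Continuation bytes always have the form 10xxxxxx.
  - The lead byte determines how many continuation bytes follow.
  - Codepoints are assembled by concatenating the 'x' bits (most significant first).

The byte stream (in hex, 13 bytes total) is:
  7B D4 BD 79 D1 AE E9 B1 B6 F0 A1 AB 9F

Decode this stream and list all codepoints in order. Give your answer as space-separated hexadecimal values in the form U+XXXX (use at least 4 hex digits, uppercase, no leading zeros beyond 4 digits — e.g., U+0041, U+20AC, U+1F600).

Byte[0]=7B: 1-byte ASCII. cp=U+007B
Byte[1]=D4: 2-byte lead, need 1 cont bytes. acc=0x14
Byte[2]=BD: continuation. acc=(acc<<6)|0x3D=0x53D
Completed: cp=U+053D (starts at byte 1)
Byte[3]=79: 1-byte ASCII. cp=U+0079
Byte[4]=D1: 2-byte lead, need 1 cont bytes. acc=0x11
Byte[5]=AE: continuation. acc=(acc<<6)|0x2E=0x46E
Completed: cp=U+046E (starts at byte 4)
Byte[6]=E9: 3-byte lead, need 2 cont bytes. acc=0x9
Byte[7]=B1: continuation. acc=(acc<<6)|0x31=0x271
Byte[8]=B6: continuation. acc=(acc<<6)|0x36=0x9C76
Completed: cp=U+9C76 (starts at byte 6)
Byte[9]=F0: 4-byte lead, need 3 cont bytes. acc=0x0
Byte[10]=A1: continuation. acc=(acc<<6)|0x21=0x21
Byte[11]=AB: continuation. acc=(acc<<6)|0x2B=0x86B
Byte[12]=9F: continuation. acc=(acc<<6)|0x1F=0x21ADF
Completed: cp=U+21ADF (starts at byte 9)

Answer: U+007B U+053D U+0079 U+046E U+9C76 U+21ADF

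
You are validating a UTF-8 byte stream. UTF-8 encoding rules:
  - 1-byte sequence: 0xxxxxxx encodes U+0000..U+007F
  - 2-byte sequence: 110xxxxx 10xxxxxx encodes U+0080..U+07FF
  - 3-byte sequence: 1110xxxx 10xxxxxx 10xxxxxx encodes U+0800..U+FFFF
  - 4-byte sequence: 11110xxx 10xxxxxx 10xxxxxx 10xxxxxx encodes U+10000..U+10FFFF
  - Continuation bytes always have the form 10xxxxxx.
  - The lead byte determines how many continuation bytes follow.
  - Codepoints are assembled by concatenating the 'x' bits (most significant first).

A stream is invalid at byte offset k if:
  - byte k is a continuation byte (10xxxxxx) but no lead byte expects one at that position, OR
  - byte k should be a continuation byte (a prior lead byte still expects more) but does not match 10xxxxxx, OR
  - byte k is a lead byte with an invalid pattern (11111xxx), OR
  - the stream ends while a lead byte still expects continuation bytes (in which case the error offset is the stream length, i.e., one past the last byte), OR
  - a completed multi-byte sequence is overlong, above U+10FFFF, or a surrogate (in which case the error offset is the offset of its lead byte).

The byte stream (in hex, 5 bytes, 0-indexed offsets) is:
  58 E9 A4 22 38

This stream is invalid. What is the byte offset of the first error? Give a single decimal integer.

Byte[0]=58: 1-byte ASCII. cp=U+0058
Byte[1]=E9: 3-byte lead, need 2 cont bytes. acc=0x9
Byte[2]=A4: continuation. acc=(acc<<6)|0x24=0x264
Byte[3]=22: expected 10xxxxxx continuation. INVALID

Answer: 3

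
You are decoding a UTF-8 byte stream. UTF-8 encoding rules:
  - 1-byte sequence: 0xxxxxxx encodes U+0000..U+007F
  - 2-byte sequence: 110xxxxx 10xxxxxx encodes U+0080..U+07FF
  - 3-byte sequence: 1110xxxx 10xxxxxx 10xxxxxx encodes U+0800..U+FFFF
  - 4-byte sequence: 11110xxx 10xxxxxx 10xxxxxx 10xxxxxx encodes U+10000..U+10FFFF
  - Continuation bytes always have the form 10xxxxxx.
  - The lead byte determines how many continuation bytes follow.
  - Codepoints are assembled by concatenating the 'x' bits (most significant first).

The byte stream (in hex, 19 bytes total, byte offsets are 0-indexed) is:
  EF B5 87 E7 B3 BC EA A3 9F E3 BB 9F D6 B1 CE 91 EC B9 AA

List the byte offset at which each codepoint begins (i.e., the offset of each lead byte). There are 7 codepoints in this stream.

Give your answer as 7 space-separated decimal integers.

Byte[0]=EF: 3-byte lead, need 2 cont bytes. acc=0xF
Byte[1]=B5: continuation. acc=(acc<<6)|0x35=0x3F5
Byte[2]=87: continuation. acc=(acc<<6)|0x07=0xFD47
Completed: cp=U+FD47 (starts at byte 0)
Byte[3]=E7: 3-byte lead, need 2 cont bytes. acc=0x7
Byte[4]=B3: continuation. acc=(acc<<6)|0x33=0x1F3
Byte[5]=BC: continuation. acc=(acc<<6)|0x3C=0x7CFC
Completed: cp=U+7CFC (starts at byte 3)
Byte[6]=EA: 3-byte lead, need 2 cont bytes. acc=0xA
Byte[7]=A3: continuation. acc=(acc<<6)|0x23=0x2A3
Byte[8]=9F: continuation. acc=(acc<<6)|0x1F=0xA8DF
Completed: cp=U+A8DF (starts at byte 6)
Byte[9]=E3: 3-byte lead, need 2 cont bytes. acc=0x3
Byte[10]=BB: continuation. acc=(acc<<6)|0x3B=0xFB
Byte[11]=9F: continuation. acc=(acc<<6)|0x1F=0x3EDF
Completed: cp=U+3EDF (starts at byte 9)
Byte[12]=D6: 2-byte lead, need 1 cont bytes. acc=0x16
Byte[13]=B1: continuation. acc=(acc<<6)|0x31=0x5B1
Completed: cp=U+05B1 (starts at byte 12)
Byte[14]=CE: 2-byte lead, need 1 cont bytes. acc=0xE
Byte[15]=91: continuation. acc=(acc<<6)|0x11=0x391
Completed: cp=U+0391 (starts at byte 14)
Byte[16]=EC: 3-byte lead, need 2 cont bytes. acc=0xC
Byte[17]=B9: continuation. acc=(acc<<6)|0x39=0x339
Byte[18]=AA: continuation. acc=(acc<<6)|0x2A=0xCE6A
Completed: cp=U+CE6A (starts at byte 16)

Answer: 0 3 6 9 12 14 16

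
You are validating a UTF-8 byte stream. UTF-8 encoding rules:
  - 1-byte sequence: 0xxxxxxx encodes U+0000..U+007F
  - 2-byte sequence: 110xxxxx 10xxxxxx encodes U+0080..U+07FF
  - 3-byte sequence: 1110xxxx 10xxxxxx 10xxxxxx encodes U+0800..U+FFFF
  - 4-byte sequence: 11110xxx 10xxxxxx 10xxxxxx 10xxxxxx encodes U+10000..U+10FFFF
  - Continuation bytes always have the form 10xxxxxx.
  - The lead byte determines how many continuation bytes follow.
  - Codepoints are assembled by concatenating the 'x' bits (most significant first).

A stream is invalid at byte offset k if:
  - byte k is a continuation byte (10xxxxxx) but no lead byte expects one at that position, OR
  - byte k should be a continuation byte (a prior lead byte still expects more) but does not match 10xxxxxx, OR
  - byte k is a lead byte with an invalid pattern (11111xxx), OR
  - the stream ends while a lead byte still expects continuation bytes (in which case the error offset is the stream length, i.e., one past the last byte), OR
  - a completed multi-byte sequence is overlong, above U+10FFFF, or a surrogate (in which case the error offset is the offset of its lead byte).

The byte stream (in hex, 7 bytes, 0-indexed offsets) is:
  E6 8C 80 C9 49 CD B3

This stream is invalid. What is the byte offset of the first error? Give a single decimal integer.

Answer: 4

Derivation:
Byte[0]=E6: 3-byte lead, need 2 cont bytes. acc=0x6
Byte[1]=8C: continuation. acc=(acc<<6)|0x0C=0x18C
Byte[2]=80: continuation. acc=(acc<<6)|0x00=0x6300
Completed: cp=U+6300 (starts at byte 0)
Byte[3]=C9: 2-byte lead, need 1 cont bytes. acc=0x9
Byte[4]=49: expected 10xxxxxx continuation. INVALID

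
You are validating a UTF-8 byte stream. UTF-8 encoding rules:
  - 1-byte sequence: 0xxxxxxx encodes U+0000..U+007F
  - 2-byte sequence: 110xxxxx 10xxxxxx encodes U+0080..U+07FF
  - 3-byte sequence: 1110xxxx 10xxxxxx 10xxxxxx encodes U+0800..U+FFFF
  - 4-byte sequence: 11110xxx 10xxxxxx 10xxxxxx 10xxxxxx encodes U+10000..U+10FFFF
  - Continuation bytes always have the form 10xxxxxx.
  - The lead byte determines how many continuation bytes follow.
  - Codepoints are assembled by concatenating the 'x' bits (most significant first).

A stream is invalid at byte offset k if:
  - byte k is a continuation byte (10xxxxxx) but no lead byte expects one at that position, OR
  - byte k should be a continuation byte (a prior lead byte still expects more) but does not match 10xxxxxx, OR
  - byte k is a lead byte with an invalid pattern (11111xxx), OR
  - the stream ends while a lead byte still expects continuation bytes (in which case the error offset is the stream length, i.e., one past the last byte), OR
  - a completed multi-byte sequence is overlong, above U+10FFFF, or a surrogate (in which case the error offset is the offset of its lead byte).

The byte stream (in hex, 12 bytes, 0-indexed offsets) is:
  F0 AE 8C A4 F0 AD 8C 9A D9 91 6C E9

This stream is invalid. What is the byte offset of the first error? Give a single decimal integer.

Answer: 12

Derivation:
Byte[0]=F0: 4-byte lead, need 3 cont bytes. acc=0x0
Byte[1]=AE: continuation. acc=(acc<<6)|0x2E=0x2E
Byte[2]=8C: continuation. acc=(acc<<6)|0x0C=0xB8C
Byte[3]=A4: continuation. acc=(acc<<6)|0x24=0x2E324
Completed: cp=U+2E324 (starts at byte 0)
Byte[4]=F0: 4-byte lead, need 3 cont bytes. acc=0x0
Byte[5]=AD: continuation. acc=(acc<<6)|0x2D=0x2D
Byte[6]=8C: continuation. acc=(acc<<6)|0x0C=0xB4C
Byte[7]=9A: continuation. acc=(acc<<6)|0x1A=0x2D31A
Completed: cp=U+2D31A (starts at byte 4)
Byte[8]=D9: 2-byte lead, need 1 cont bytes. acc=0x19
Byte[9]=91: continuation. acc=(acc<<6)|0x11=0x651
Completed: cp=U+0651 (starts at byte 8)
Byte[10]=6C: 1-byte ASCII. cp=U+006C
Byte[11]=E9: 3-byte lead, need 2 cont bytes. acc=0x9
Byte[12]: stream ended, expected continuation. INVALID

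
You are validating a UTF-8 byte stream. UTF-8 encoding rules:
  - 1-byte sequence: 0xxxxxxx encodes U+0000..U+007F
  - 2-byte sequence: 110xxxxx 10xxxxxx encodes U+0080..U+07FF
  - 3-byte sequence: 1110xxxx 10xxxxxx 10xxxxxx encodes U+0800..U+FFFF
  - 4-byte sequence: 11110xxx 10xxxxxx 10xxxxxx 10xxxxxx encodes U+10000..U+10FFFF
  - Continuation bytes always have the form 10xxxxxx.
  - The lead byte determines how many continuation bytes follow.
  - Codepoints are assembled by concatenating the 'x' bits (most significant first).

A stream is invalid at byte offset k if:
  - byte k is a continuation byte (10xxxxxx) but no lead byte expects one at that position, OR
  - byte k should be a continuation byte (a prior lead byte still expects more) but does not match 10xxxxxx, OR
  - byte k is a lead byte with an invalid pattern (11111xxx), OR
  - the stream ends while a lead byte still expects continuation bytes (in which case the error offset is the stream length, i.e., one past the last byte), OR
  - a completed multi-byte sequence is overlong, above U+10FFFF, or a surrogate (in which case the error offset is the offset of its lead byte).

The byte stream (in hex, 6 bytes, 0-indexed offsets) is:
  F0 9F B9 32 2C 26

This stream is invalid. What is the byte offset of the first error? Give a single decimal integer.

Answer: 3

Derivation:
Byte[0]=F0: 4-byte lead, need 3 cont bytes. acc=0x0
Byte[1]=9F: continuation. acc=(acc<<6)|0x1F=0x1F
Byte[2]=B9: continuation. acc=(acc<<6)|0x39=0x7F9
Byte[3]=32: expected 10xxxxxx continuation. INVALID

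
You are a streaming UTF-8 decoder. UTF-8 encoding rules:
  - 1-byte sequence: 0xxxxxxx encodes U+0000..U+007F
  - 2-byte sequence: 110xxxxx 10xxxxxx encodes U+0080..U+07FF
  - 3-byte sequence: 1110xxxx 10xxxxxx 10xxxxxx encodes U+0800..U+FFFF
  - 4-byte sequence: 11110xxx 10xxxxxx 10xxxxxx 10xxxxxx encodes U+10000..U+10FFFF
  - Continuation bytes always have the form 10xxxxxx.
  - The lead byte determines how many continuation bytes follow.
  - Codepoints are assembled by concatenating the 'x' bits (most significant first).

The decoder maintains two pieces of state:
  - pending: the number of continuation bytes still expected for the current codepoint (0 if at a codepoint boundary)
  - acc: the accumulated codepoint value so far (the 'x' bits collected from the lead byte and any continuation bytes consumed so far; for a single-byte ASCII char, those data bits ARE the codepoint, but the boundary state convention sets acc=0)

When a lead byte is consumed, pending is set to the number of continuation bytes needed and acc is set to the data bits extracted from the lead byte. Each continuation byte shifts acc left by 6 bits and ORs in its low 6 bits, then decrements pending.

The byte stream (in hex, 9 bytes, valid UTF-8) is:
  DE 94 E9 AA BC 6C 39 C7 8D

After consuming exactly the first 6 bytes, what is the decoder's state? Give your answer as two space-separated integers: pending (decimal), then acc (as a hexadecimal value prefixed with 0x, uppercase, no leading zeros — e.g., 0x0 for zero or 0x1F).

Byte[0]=DE: 2-byte lead. pending=1, acc=0x1E
Byte[1]=94: continuation. acc=(acc<<6)|0x14=0x794, pending=0
Byte[2]=E9: 3-byte lead. pending=2, acc=0x9
Byte[3]=AA: continuation. acc=(acc<<6)|0x2A=0x26A, pending=1
Byte[4]=BC: continuation. acc=(acc<<6)|0x3C=0x9ABC, pending=0
Byte[5]=6C: 1-byte. pending=0, acc=0x0

Answer: 0 0x0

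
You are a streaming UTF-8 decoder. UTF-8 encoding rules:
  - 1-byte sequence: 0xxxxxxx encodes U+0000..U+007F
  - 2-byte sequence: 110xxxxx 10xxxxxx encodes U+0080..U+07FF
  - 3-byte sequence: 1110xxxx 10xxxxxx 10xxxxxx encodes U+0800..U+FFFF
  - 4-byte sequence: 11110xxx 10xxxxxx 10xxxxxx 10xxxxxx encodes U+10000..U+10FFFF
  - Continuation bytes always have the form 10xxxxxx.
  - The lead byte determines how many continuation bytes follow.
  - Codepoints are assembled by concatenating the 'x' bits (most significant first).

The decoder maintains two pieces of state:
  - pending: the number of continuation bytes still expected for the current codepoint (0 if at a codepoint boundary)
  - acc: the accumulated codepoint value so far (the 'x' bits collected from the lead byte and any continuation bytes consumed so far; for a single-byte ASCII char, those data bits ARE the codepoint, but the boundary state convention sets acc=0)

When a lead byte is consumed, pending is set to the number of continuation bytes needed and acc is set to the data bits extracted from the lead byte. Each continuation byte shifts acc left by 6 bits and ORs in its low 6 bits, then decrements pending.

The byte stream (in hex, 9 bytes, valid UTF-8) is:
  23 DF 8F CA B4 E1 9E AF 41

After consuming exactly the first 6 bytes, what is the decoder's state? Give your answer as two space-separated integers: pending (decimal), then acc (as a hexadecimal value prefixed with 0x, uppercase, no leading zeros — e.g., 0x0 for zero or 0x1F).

Byte[0]=23: 1-byte. pending=0, acc=0x0
Byte[1]=DF: 2-byte lead. pending=1, acc=0x1F
Byte[2]=8F: continuation. acc=(acc<<6)|0x0F=0x7CF, pending=0
Byte[3]=CA: 2-byte lead. pending=1, acc=0xA
Byte[4]=B4: continuation. acc=(acc<<6)|0x34=0x2B4, pending=0
Byte[5]=E1: 3-byte lead. pending=2, acc=0x1

Answer: 2 0x1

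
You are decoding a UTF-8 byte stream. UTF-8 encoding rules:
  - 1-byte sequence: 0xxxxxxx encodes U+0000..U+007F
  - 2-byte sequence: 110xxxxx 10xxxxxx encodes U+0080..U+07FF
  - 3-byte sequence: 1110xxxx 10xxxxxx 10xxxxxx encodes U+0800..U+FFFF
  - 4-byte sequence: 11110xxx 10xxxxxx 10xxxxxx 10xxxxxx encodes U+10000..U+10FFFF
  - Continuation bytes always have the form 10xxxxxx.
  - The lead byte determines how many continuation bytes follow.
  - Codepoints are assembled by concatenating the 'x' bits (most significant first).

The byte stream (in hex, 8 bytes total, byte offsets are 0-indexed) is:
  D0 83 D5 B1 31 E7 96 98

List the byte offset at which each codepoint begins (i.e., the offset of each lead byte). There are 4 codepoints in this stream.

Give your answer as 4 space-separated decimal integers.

Byte[0]=D0: 2-byte lead, need 1 cont bytes. acc=0x10
Byte[1]=83: continuation. acc=(acc<<6)|0x03=0x403
Completed: cp=U+0403 (starts at byte 0)
Byte[2]=D5: 2-byte lead, need 1 cont bytes. acc=0x15
Byte[3]=B1: continuation. acc=(acc<<6)|0x31=0x571
Completed: cp=U+0571 (starts at byte 2)
Byte[4]=31: 1-byte ASCII. cp=U+0031
Byte[5]=E7: 3-byte lead, need 2 cont bytes. acc=0x7
Byte[6]=96: continuation. acc=(acc<<6)|0x16=0x1D6
Byte[7]=98: continuation. acc=(acc<<6)|0x18=0x7598
Completed: cp=U+7598 (starts at byte 5)

Answer: 0 2 4 5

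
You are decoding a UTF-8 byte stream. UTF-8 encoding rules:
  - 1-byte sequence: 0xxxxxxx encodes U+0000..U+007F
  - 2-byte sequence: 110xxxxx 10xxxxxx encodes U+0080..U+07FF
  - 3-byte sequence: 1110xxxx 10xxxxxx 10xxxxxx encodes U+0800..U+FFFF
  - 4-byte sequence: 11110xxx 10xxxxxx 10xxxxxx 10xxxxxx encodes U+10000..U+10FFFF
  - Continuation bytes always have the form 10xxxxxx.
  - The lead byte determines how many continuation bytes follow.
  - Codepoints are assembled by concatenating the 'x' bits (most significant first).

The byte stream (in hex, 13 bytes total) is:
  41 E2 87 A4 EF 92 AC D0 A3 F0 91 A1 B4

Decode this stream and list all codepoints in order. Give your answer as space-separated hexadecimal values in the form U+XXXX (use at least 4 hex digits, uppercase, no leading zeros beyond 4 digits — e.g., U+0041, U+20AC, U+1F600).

Byte[0]=41: 1-byte ASCII. cp=U+0041
Byte[1]=E2: 3-byte lead, need 2 cont bytes. acc=0x2
Byte[2]=87: continuation. acc=(acc<<6)|0x07=0x87
Byte[3]=A4: continuation. acc=(acc<<6)|0x24=0x21E4
Completed: cp=U+21E4 (starts at byte 1)
Byte[4]=EF: 3-byte lead, need 2 cont bytes. acc=0xF
Byte[5]=92: continuation. acc=(acc<<6)|0x12=0x3D2
Byte[6]=AC: continuation. acc=(acc<<6)|0x2C=0xF4AC
Completed: cp=U+F4AC (starts at byte 4)
Byte[7]=D0: 2-byte lead, need 1 cont bytes. acc=0x10
Byte[8]=A3: continuation. acc=(acc<<6)|0x23=0x423
Completed: cp=U+0423 (starts at byte 7)
Byte[9]=F0: 4-byte lead, need 3 cont bytes. acc=0x0
Byte[10]=91: continuation. acc=(acc<<6)|0x11=0x11
Byte[11]=A1: continuation. acc=(acc<<6)|0x21=0x461
Byte[12]=B4: continuation. acc=(acc<<6)|0x34=0x11874
Completed: cp=U+11874 (starts at byte 9)

Answer: U+0041 U+21E4 U+F4AC U+0423 U+11874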